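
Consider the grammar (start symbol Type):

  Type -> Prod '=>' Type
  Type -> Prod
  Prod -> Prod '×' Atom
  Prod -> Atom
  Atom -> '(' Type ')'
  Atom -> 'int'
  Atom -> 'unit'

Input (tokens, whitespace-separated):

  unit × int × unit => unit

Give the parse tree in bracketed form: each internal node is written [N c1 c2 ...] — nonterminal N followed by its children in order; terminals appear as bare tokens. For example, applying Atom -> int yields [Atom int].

Type
Prod => Type
Prod × Atom => Type
Prod × Atom × Atom => Type
Atom × Atom × Atom => Type
unit × Atom × Atom => Type
unit × int × Atom => Type
unit × int × unit => Type
unit × int × unit => Prod
unit × int × unit => Atom
unit × int × unit => unit

[Type [Prod [Prod [Prod [Atom unit]] × [Atom int]] × [Atom unit]] => [Type [Prod [Atom unit]]]]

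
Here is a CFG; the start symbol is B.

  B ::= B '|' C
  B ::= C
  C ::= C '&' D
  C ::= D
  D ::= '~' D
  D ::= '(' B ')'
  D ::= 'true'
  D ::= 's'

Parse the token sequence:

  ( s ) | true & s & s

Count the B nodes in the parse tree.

[B [B [C [D ( [B [C [D s]]] )]]] | [C [C [C [D true]] & [D s]] & [D s]]]

3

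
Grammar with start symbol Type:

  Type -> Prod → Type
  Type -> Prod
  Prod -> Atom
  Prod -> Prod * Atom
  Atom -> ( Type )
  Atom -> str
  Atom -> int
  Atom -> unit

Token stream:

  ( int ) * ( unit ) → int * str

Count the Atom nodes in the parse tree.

[Type [Prod [Prod [Atom ( [Type [Prod [Atom int]]] )]] * [Atom ( [Type [Prod [Atom unit]]] )]] → [Type [Prod [Prod [Atom int]] * [Atom str]]]]

6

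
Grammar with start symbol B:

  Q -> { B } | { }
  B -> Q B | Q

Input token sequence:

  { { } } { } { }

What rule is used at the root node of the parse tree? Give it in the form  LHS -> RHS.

B -> Q B

[B [Q { [B [Q { }]] }] [B [Q { }] [B [Q { }]]]]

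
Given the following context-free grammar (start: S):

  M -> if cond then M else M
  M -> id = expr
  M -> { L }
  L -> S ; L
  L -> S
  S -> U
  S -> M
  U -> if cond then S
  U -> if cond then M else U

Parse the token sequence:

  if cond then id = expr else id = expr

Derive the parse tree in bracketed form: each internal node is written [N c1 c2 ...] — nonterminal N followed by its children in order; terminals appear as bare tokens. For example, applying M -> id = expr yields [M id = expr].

S
M
if cond then M else M
if cond then id = expr else M
if cond then id = expr else id = expr

[S [M if cond then [M id = expr] else [M id = expr]]]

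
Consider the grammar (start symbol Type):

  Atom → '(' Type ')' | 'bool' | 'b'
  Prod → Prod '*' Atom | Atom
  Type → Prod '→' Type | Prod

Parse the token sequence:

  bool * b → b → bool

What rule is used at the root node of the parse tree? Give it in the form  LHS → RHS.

[Type [Prod [Prod [Atom bool]] * [Atom b]] → [Type [Prod [Atom b]] → [Type [Prod [Atom bool]]]]]

Type → Prod '→' Type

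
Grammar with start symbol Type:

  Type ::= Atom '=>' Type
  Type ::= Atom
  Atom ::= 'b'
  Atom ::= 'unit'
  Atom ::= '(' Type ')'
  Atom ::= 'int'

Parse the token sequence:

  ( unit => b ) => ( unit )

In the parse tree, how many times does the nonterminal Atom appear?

5

[Type [Atom ( [Type [Atom unit] => [Type [Atom b]]] )] => [Type [Atom ( [Type [Atom unit]] )]]]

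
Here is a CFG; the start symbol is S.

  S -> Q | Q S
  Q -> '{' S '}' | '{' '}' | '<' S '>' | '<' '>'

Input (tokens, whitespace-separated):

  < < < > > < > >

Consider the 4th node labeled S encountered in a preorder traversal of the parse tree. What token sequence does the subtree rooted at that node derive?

< >

[S [Q < [S [Q < [S [Q < >]] >] [S [Q < >]]] >]]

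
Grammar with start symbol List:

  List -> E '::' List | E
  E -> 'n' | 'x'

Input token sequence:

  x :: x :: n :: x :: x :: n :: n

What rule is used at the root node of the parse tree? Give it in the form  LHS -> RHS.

[List [E x] :: [List [E x] :: [List [E n] :: [List [E x] :: [List [E x] :: [List [E n] :: [List [E n]]]]]]]]

List -> E '::' List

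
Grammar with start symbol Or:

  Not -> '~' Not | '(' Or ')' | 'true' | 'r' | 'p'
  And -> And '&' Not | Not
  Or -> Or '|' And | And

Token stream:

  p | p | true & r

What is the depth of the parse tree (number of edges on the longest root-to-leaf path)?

[Or [Or [Or [And [Not p]]] | [And [Not p]]] | [And [And [Not true]] & [Not r]]]

5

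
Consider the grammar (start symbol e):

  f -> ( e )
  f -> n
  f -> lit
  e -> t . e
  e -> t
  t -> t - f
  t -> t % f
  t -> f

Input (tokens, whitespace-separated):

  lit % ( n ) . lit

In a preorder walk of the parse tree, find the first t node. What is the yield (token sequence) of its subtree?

lit % ( n )

[e [t [t [f lit]] % [f ( [e [t [f n]]] )]] . [e [t [f lit]]]]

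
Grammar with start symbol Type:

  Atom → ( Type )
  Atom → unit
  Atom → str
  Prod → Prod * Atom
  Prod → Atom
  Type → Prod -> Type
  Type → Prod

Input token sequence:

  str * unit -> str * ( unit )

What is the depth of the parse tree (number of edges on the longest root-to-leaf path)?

7

[Type [Prod [Prod [Atom str]] * [Atom unit]] -> [Type [Prod [Prod [Atom str]] * [Atom ( [Type [Prod [Atom unit]]] )]]]]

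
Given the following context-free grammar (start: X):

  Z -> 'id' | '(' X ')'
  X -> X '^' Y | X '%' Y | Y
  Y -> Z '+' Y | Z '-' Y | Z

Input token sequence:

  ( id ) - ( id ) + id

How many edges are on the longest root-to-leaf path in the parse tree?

7

[X [Y [Z ( [X [Y [Z id]]] )] - [Y [Z ( [X [Y [Z id]]] )] + [Y [Z id]]]]]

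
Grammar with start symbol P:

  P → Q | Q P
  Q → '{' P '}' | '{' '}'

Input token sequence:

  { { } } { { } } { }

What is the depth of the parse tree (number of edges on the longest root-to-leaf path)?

5

[P [Q { [P [Q { }]] }] [P [Q { [P [Q { }]] }] [P [Q { }]]]]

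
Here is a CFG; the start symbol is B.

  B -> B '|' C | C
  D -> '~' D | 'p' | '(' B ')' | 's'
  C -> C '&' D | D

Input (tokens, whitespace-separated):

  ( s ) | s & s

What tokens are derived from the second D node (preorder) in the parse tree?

[B [B [C [D ( [B [C [D s]]] )]]] | [C [C [D s]] & [D s]]]

s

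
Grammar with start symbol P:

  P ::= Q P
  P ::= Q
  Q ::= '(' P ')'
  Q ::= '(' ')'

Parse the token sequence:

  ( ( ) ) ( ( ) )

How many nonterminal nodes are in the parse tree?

8

[P [Q ( [P [Q ( )]] )] [P [Q ( [P [Q ( )]] )]]]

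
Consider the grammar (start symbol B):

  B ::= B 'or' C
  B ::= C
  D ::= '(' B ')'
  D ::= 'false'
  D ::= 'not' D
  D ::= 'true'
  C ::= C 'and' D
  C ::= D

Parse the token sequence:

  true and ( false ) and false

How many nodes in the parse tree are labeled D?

[B [C [C [C [D true]] and [D ( [B [C [D false]]] )]] and [D false]]]

4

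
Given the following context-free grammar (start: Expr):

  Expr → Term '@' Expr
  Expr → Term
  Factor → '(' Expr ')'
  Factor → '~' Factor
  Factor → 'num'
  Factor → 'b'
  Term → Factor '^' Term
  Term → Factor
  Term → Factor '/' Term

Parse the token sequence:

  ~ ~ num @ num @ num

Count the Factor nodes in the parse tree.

5

[Expr [Term [Factor ~ [Factor ~ [Factor num]]]] @ [Expr [Term [Factor num]] @ [Expr [Term [Factor num]]]]]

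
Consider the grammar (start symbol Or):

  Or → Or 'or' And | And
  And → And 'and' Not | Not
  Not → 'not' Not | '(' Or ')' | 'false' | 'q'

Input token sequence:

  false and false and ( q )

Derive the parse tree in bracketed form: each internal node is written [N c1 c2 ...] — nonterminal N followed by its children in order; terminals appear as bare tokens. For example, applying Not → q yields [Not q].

Or
And
And and Not
And and Not and Not
Not and Not and Not
false and Not and Not
false and false and Not
false and false and ( Or )
false and false and ( And )
false and false and ( Not )
false and false and ( q )

[Or [And [And [And [Not false]] and [Not false]] and [Not ( [Or [And [Not q]]] )]]]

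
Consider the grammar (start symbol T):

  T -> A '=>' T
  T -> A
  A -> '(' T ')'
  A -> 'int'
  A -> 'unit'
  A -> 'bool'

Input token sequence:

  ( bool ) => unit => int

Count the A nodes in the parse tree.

4

[T [A ( [T [A bool]] )] => [T [A unit] => [T [A int]]]]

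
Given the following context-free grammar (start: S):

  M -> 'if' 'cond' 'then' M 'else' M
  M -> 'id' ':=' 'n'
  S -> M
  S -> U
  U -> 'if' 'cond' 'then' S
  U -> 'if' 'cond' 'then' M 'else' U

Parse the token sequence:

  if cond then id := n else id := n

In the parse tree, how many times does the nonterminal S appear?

1

[S [M if cond then [M id := n] else [M id := n]]]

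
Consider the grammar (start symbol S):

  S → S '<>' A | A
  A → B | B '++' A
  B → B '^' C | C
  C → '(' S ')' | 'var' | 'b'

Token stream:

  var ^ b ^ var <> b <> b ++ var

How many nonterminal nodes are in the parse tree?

19

[S [S [S [A [B [B [B [C var]] ^ [C b]] ^ [C var]]]] <> [A [B [C b]]]] <> [A [B [C b]] ++ [A [B [C var]]]]]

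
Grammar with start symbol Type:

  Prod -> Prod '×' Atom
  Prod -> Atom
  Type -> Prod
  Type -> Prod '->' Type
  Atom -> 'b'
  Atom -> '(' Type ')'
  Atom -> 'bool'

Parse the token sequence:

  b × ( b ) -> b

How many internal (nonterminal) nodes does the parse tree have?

[Type [Prod [Prod [Atom b]] × [Atom ( [Type [Prod [Atom b]]] )]] -> [Type [Prod [Atom b]]]]

11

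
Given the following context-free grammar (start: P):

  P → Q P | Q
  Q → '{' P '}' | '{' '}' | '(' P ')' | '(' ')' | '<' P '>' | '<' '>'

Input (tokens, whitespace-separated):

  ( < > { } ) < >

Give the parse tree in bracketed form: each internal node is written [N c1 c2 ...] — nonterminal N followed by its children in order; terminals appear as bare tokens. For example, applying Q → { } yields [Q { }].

P
Q P
( P ) P
( Q P ) P
( < > P ) P
( < > Q ) P
( < > { } ) P
( < > { } ) Q
( < > { } ) < >

[P [Q ( [P [Q < >] [P [Q { }]]] )] [P [Q < >]]]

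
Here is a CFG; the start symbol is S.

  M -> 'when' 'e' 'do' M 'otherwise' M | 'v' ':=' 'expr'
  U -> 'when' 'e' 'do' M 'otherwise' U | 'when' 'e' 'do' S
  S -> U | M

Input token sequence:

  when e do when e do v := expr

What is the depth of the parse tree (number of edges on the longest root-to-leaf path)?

6

[S [U when e do [S [U when e do [S [M v := expr]]]]]]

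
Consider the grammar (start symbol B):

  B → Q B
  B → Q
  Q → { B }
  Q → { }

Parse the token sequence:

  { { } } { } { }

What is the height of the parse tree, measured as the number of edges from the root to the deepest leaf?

[B [Q { [B [Q { }]] }] [B [Q { }] [B [Q { }]]]]

4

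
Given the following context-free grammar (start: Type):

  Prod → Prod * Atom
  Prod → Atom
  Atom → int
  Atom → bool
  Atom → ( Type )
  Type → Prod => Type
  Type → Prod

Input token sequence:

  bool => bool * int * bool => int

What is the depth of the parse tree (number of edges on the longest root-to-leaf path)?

[Type [Prod [Atom bool]] => [Type [Prod [Prod [Prod [Atom bool]] * [Atom int]] * [Atom bool]] => [Type [Prod [Atom int]]]]]

6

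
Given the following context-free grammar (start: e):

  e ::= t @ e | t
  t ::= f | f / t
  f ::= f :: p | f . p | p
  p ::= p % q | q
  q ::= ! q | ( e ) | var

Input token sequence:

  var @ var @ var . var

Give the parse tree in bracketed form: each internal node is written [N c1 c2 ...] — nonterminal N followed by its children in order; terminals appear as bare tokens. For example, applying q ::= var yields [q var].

e
t @ e
f @ e
p @ e
q @ e
var @ e
var @ t @ e
var @ f @ e
var @ p @ e
var @ q @ e
var @ var @ e
var @ var @ t
var @ var @ f
var @ var @ f . p
var @ var @ p . p
var @ var @ q . p
var @ var @ var . p
var @ var @ var . q
var @ var @ var . var

[e [t [f [p [q var]]]] @ [e [t [f [p [q var]]]] @ [e [t [f [f [p [q var]]] . [p [q var]]]]]]]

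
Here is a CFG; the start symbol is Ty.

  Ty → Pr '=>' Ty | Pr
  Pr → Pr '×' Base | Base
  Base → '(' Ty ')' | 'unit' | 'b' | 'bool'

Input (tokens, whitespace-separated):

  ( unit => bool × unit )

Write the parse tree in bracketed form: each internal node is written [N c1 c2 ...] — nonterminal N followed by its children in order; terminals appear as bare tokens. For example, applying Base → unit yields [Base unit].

[Ty [Pr [Base ( [Ty [Pr [Base unit]] => [Ty [Pr [Pr [Base bool]] × [Base unit]]]] )]]]

Ty
Pr
Base
( Ty )
( Pr => Ty )
( Base => Ty )
( unit => Ty )
( unit => Pr )
( unit => Pr × Base )
( unit => Base × Base )
( unit => bool × Base )
( unit => bool × unit )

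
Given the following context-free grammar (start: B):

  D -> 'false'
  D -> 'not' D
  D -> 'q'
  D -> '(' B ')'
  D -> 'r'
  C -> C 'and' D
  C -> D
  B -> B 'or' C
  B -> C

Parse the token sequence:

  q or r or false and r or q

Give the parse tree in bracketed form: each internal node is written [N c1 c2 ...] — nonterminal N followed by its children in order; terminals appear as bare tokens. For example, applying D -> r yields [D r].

B
B or C
B or C or C
B or C or C or C
C or C or C or C
D or C or C or C
q or C or C or C
q or D or C or C
q or r or C or C
q or r or C and D or C
q or r or D and D or C
q or r or false and D or C
q or r or false and r or C
q or r or false and r or D
q or r or false and r or q

[B [B [B [B [C [D q]]] or [C [D r]]] or [C [C [D false]] and [D r]]] or [C [D q]]]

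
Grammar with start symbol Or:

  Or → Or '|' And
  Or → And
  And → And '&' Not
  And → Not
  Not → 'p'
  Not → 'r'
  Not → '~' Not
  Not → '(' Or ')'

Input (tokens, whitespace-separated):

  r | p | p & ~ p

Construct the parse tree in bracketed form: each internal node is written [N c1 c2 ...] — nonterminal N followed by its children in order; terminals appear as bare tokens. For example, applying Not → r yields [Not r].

[Or [Or [Or [And [Not r]]] | [And [Not p]]] | [And [And [Not p]] & [Not ~ [Not p]]]]

Or
Or | And
Or | And | And
And | And | And
Not | And | And
r | And | And
r | Not | And
r | p | And
r | p | And & Not
r | p | Not & Not
r | p | p & Not
r | p | p & ~ Not
r | p | p & ~ p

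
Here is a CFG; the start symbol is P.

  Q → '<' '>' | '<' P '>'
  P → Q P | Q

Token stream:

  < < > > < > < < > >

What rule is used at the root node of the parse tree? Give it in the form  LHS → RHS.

P → Q P

[P [Q < [P [Q < >]] >] [P [Q < >] [P [Q < [P [Q < >]] >]]]]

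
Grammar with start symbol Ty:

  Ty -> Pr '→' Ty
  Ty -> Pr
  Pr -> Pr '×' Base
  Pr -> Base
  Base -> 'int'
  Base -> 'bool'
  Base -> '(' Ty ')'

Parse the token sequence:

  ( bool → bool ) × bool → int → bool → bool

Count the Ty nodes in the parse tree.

[Ty [Pr [Pr [Base ( [Ty [Pr [Base bool]] → [Ty [Pr [Base bool]]]] )]] × [Base bool]] → [Ty [Pr [Base int]] → [Ty [Pr [Base bool]] → [Ty [Pr [Base bool]]]]]]

6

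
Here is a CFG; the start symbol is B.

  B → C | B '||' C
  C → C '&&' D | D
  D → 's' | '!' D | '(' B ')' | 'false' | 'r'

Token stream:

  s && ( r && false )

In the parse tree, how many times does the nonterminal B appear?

2

[B [C [C [D s]] && [D ( [B [C [C [D r]] && [D false]]] )]]]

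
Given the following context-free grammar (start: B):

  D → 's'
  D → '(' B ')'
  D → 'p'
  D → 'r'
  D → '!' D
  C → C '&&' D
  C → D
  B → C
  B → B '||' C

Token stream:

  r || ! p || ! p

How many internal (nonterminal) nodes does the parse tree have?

11

[B [B [B [C [D r]]] || [C [D ! [D p]]]] || [C [D ! [D p]]]]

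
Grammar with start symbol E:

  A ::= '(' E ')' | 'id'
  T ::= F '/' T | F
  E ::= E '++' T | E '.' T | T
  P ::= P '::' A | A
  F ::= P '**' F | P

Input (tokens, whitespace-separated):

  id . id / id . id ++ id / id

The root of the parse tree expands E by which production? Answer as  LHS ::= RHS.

E ::= E '++' T

[E [E [E [E [T [F [P [A id]]]]] . [T [F [P [A id]]] / [T [F [P [A id]]]]]] . [T [F [P [A id]]]]] ++ [T [F [P [A id]]] / [T [F [P [A id]]]]]]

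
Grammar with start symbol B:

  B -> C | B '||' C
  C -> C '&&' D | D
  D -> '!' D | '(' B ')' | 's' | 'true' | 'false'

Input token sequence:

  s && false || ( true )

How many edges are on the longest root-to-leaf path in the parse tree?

[B [B [C [C [D s]] && [D false]]] || [C [D ( [B [C [D true]]] )]]]

6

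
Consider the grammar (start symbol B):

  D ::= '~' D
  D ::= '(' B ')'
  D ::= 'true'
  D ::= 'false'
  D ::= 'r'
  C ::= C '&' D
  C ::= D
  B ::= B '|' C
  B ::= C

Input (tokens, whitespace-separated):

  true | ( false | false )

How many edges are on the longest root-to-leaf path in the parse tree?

[B [B [C [D true]]] | [C [D ( [B [B [C [D false]]] | [C [D false]]] )]]]

7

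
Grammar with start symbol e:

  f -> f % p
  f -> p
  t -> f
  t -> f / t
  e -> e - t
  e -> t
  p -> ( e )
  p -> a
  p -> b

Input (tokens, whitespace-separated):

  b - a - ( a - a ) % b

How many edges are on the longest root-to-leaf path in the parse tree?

10

[e [e [e [t [f [p b]]]] - [t [f [p a]]]] - [t [f [f [p ( [e [e [t [f [p a]]]] - [t [f [p a]]]] )]] % [p b]]]]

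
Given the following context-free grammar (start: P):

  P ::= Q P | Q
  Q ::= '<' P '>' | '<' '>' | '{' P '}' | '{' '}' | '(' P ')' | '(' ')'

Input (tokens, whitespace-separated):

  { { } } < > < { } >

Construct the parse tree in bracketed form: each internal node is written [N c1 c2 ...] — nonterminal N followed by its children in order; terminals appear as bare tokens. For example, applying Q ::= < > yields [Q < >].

[P [Q { [P [Q { }]] }] [P [Q < >] [P [Q < [P [Q { }]] >]]]]

P
Q P
{ P } P
{ Q } P
{ { } } P
{ { } } Q P
{ { } } < > P
{ { } } < > Q
{ { } } < > < P >
{ { } } < > < Q >
{ { } } < > < { } >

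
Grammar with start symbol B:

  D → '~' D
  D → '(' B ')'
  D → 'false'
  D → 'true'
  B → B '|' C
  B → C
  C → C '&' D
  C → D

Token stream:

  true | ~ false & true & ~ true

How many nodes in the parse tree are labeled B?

2

[B [B [C [D true]]] | [C [C [C [D ~ [D false]]] & [D true]] & [D ~ [D true]]]]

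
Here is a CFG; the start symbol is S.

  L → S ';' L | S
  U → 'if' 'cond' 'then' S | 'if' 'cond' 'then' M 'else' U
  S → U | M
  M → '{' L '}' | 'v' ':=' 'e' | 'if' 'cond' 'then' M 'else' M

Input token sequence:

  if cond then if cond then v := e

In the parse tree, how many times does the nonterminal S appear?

3

[S [U if cond then [S [U if cond then [S [M v := e]]]]]]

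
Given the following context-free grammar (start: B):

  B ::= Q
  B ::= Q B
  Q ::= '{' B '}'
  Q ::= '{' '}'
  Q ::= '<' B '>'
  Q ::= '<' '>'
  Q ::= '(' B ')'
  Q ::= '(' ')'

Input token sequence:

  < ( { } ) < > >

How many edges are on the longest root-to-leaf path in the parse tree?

6

[B [Q < [B [Q ( [B [Q { }]] )] [B [Q < >]]] >]]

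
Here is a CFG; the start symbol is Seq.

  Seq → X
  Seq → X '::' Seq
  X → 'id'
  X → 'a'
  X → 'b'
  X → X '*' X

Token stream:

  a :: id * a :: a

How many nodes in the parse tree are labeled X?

[Seq [X a] :: [Seq [X [X id] * [X a]] :: [Seq [X a]]]]

5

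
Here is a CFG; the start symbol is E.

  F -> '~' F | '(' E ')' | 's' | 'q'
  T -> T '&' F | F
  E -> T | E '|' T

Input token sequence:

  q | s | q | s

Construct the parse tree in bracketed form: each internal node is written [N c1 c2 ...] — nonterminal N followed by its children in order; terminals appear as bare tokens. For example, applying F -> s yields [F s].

[E [E [E [E [T [F q]]] | [T [F s]]] | [T [F q]]] | [T [F s]]]

E
E | T
E | T | T
E | T | T | T
T | T | T | T
F | T | T | T
q | T | T | T
q | F | T | T
q | s | T | T
q | s | F | T
q | s | q | T
q | s | q | F
q | s | q | s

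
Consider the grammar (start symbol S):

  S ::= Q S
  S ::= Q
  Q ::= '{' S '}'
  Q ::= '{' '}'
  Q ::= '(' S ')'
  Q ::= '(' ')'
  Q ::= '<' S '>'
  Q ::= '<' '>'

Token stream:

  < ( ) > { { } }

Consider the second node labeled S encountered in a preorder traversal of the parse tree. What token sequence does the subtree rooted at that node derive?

[S [Q < [S [Q ( )]] >] [S [Q { [S [Q { }]] }]]]

( )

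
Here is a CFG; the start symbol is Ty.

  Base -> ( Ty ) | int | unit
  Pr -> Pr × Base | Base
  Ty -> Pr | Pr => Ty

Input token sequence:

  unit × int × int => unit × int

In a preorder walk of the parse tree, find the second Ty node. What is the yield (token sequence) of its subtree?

unit × int

[Ty [Pr [Pr [Pr [Base unit]] × [Base int]] × [Base int]] => [Ty [Pr [Pr [Base unit]] × [Base int]]]]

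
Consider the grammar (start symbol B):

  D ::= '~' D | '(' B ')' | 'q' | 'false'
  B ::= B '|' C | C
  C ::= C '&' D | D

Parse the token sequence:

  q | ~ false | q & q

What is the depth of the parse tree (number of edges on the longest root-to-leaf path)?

5

[B [B [B [C [D q]]] | [C [D ~ [D false]]]] | [C [C [D q]] & [D q]]]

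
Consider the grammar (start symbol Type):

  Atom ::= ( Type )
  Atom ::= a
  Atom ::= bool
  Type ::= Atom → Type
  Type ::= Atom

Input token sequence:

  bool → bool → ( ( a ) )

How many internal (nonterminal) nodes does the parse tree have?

10

[Type [Atom bool] → [Type [Atom bool] → [Type [Atom ( [Type [Atom ( [Type [Atom a]] )]] )]]]]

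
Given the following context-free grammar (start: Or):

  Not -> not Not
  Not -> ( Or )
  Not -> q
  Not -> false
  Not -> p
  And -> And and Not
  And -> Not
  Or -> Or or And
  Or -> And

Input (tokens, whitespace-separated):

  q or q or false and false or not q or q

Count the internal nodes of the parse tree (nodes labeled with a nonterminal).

18

[Or [Or [Or [Or [Or [And [Not q]]] or [And [Not q]]] or [And [And [Not false]] and [Not false]]] or [And [Not not [Not q]]]] or [And [Not q]]]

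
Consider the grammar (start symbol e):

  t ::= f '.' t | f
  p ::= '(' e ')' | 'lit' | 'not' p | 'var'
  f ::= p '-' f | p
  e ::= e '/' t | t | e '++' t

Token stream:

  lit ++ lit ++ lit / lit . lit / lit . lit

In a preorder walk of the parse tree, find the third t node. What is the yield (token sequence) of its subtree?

[e [e [e [e [e [t [f [p lit]]]] ++ [t [f [p lit]]]] ++ [t [f [p lit]]]] / [t [f [p lit]] . [t [f [p lit]]]]] / [t [f [p lit]] . [t [f [p lit]]]]]

lit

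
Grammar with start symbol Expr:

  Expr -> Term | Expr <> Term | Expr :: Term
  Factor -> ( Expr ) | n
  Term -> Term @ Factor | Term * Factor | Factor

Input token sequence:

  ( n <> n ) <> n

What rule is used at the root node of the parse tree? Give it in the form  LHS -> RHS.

[Expr [Expr [Term [Factor ( [Expr [Expr [Term [Factor n]]] <> [Term [Factor n]]] )]]] <> [Term [Factor n]]]

Expr -> Expr <> Term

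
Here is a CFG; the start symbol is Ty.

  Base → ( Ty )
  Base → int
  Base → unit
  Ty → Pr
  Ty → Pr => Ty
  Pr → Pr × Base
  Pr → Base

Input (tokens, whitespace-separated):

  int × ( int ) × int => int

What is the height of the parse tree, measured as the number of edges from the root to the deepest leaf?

[Ty [Pr [Pr [Pr [Base int]] × [Base ( [Ty [Pr [Base int]]] )]] × [Base int]] => [Ty [Pr [Base int]]]]

7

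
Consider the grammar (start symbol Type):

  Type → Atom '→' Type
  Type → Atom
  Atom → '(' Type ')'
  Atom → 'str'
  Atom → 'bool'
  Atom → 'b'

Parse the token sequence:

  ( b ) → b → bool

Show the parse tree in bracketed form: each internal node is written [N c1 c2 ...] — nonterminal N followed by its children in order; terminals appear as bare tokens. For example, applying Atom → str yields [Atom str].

[Type [Atom ( [Type [Atom b]] )] → [Type [Atom b] → [Type [Atom bool]]]]

Type
Atom → Type
( Type ) → Type
( Atom ) → Type
( b ) → Type
( b ) → Atom → Type
( b ) → b → Type
( b ) → b → Atom
( b ) → b → bool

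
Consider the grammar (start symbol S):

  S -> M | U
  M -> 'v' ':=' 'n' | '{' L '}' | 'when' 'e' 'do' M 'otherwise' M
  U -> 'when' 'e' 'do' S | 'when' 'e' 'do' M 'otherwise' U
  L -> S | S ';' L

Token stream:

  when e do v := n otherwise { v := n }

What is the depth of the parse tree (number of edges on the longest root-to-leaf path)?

[S [M when e do [M v := n] otherwise [M { [L [S [M v := n]]] }]]]

6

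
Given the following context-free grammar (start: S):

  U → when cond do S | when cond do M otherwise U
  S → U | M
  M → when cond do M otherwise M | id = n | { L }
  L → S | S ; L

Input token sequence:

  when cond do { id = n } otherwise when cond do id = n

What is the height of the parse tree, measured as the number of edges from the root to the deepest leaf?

6

[S [U when cond do [M { [L [S [M id = n]]] }] otherwise [U when cond do [S [M id = n]]]]]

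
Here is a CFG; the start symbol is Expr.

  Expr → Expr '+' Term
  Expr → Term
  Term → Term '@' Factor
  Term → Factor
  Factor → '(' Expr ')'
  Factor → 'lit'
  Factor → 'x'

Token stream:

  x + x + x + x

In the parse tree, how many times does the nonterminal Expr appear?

4

[Expr [Expr [Expr [Expr [Term [Factor x]]] + [Term [Factor x]]] + [Term [Factor x]]] + [Term [Factor x]]]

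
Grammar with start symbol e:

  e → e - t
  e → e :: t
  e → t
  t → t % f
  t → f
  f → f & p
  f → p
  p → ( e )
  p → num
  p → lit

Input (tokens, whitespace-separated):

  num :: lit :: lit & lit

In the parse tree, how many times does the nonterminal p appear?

[e [e [e [t [f [p num]]]] :: [t [f [p lit]]]] :: [t [f [f [p lit]] & [p lit]]]]

4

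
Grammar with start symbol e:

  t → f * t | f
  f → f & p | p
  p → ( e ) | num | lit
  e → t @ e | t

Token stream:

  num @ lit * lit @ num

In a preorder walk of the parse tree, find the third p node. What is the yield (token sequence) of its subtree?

lit

[e [t [f [p num]]] @ [e [t [f [p lit]] * [t [f [p lit]]]] @ [e [t [f [p num]]]]]]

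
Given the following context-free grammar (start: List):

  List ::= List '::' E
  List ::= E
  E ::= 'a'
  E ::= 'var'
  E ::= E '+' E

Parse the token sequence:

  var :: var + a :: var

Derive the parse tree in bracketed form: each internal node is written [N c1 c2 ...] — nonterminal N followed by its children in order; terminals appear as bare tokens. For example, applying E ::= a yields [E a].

[List [List [List [E var]] :: [E [E var] + [E a]]] :: [E var]]

List
List :: E
List :: E :: E
E :: E :: E
var :: E :: E
var :: E + E :: E
var :: var + E :: E
var :: var + a :: E
var :: var + a :: var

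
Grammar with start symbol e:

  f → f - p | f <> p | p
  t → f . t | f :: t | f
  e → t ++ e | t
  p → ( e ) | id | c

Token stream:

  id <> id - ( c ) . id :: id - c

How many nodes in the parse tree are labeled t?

[e [t [f [f [f [p id]] <> [p id]] - [p ( [e [t [f [p c]]]] )]] . [t [f [p id]] :: [t [f [f [p id]] - [p c]]]]]]

4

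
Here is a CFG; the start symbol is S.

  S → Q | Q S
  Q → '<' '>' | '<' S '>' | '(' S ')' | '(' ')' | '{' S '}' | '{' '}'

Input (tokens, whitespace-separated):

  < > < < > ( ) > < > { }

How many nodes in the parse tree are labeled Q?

6

[S [Q < >] [S [Q < [S [Q < >] [S [Q ( )]]] >] [S [Q < >] [S [Q { }]]]]]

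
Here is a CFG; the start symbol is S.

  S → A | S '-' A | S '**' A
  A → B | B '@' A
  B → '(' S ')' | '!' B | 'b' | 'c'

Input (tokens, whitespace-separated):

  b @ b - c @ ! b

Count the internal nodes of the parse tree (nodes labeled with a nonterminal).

11

[S [S [A [B b] @ [A [B b]]]] - [A [B c] @ [A [B ! [B b]]]]]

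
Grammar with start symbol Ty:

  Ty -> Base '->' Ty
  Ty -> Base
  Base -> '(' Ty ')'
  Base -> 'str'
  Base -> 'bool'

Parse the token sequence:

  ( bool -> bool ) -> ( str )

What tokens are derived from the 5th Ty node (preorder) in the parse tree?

str

[Ty [Base ( [Ty [Base bool] -> [Ty [Base bool]]] )] -> [Ty [Base ( [Ty [Base str]] )]]]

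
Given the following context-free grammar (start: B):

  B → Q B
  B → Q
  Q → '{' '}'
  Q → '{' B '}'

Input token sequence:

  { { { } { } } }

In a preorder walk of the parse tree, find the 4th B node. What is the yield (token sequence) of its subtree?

[B [Q { [B [Q { [B [Q { }] [B [Q { }]]] }]] }]]

{ }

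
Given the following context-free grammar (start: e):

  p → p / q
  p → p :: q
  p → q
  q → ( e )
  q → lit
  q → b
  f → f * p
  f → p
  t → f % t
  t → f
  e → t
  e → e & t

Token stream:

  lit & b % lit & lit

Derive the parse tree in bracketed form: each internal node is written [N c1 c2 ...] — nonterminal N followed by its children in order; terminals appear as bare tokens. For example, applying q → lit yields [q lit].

e
e & t
e & t & t
t & t & t
f & t & t
p & t & t
q & t & t
lit & t & t
lit & f % t & t
lit & p % t & t
lit & q % t & t
lit & b % t & t
lit & b % f & t
lit & b % p & t
lit & b % q & t
lit & b % lit & t
lit & b % lit & f
lit & b % lit & p
lit & b % lit & q
lit & b % lit & lit

[e [e [e [t [f [p [q lit]]]]] & [t [f [p [q b]]] % [t [f [p [q lit]]]]]] & [t [f [p [q lit]]]]]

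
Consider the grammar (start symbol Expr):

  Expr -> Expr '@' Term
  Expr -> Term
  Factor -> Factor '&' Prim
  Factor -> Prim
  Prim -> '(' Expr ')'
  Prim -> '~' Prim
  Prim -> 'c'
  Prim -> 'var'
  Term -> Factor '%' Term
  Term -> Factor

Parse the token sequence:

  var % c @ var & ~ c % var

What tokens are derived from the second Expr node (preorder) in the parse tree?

[Expr [Expr [Term [Factor [Prim var]] % [Term [Factor [Prim c]]]]] @ [Term [Factor [Factor [Prim var]] & [Prim ~ [Prim c]]] % [Term [Factor [Prim var]]]]]

var % c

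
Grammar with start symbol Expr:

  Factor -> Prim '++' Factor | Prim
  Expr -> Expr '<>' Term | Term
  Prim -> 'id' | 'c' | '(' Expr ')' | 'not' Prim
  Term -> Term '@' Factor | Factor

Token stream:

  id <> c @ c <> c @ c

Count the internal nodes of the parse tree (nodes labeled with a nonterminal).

[Expr [Expr [Expr [Term [Factor [Prim id]]]] <> [Term [Term [Factor [Prim c]]] @ [Factor [Prim c]]]] <> [Term [Term [Factor [Prim c]]] @ [Factor [Prim c]]]]

18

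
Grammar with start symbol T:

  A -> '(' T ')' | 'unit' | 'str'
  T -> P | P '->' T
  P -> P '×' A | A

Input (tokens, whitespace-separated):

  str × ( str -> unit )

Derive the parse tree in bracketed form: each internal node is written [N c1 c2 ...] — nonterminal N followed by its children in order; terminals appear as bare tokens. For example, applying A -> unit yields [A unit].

T
P
P × A
A × A
str × A
str × ( T )
str × ( P -> T )
str × ( A -> T )
str × ( str -> T )
str × ( str -> P )
str × ( str -> A )
str × ( str -> unit )

[T [P [P [A str]] × [A ( [T [P [A str]] -> [T [P [A unit]]]] )]]]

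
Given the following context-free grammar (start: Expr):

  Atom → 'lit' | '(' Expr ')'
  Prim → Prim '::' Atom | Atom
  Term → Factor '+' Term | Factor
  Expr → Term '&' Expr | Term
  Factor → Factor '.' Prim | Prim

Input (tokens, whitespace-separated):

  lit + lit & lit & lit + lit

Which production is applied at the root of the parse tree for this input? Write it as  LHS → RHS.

Expr → Term '&' Expr

[Expr [Term [Factor [Prim [Atom lit]]] + [Term [Factor [Prim [Atom lit]]]]] & [Expr [Term [Factor [Prim [Atom lit]]]] & [Expr [Term [Factor [Prim [Atom lit]]] + [Term [Factor [Prim [Atom lit]]]]]]]]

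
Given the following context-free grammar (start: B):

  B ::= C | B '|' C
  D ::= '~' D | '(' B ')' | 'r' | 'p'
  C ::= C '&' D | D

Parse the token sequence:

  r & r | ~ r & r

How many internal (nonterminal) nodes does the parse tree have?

[B [B [C [C [D r]] & [D r]]] | [C [C [D ~ [D r]]] & [D r]]]

11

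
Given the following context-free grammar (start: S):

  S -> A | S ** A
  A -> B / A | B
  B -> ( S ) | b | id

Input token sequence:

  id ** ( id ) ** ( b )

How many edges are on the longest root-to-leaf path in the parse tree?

[S [S [S [A [B id]]] ** [A [B ( [S [A [B id]]] )]]] ** [A [B ( [S [A [B b]]] )]]]

7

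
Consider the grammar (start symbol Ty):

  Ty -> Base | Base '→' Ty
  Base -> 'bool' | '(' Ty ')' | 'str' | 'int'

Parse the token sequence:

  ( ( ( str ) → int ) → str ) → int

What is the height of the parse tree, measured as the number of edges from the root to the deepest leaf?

8

[Ty [Base ( [Ty [Base ( [Ty [Base ( [Ty [Base str]] )] → [Ty [Base int]]] )] → [Ty [Base str]]] )] → [Ty [Base int]]]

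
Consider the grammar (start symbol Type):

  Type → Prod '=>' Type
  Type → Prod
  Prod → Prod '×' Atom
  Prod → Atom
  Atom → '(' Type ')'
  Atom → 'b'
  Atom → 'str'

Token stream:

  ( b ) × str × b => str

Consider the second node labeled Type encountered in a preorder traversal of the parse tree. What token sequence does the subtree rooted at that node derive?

[Type [Prod [Prod [Prod [Atom ( [Type [Prod [Atom b]]] )]] × [Atom str]] × [Atom b]] => [Type [Prod [Atom str]]]]

b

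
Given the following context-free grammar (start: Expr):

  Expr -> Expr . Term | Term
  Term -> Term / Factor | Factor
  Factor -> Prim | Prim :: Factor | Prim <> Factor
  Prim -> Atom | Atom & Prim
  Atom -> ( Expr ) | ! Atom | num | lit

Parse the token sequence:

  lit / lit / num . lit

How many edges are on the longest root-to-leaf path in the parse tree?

[Expr [Expr [Term [Term [Term [Factor [Prim [Atom lit]]]] / [Factor [Prim [Atom lit]]]] / [Factor [Prim [Atom num]]]]] . [Term [Factor [Prim [Atom lit]]]]]

8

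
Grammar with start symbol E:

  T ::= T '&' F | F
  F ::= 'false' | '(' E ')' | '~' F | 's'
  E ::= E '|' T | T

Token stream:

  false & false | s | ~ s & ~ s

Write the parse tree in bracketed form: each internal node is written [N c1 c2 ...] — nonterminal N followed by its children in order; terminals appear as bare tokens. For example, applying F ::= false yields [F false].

[E [E [E [T [T [F false]] & [F false]]] | [T [F s]]] | [T [T [F ~ [F s]]] & [F ~ [F s]]]]

E
E | T
E | T | T
T | T | T
T & F | T | T
F & F | T | T
false & F | T | T
false & false | T | T
false & false | F | T
false & false | s | T
false & false | s | T & F
false & false | s | F & F
false & false | s | ~ F & F
false & false | s | ~ s & F
false & false | s | ~ s & ~ F
false & false | s | ~ s & ~ s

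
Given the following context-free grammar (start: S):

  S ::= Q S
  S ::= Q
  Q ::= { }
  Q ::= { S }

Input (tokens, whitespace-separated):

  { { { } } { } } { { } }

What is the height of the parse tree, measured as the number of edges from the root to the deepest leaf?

6

[S [Q { [S [Q { [S [Q { }]] }] [S [Q { }]]] }] [S [Q { [S [Q { }]] }]]]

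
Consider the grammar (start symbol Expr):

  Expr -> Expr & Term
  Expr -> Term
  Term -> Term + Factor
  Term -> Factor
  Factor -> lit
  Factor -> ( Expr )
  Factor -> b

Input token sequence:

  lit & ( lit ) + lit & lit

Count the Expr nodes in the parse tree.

[Expr [Expr [Expr [Term [Factor lit]]] & [Term [Term [Factor ( [Expr [Term [Factor lit]]] )]] + [Factor lit]]] & [Term [Factor lit]]]

4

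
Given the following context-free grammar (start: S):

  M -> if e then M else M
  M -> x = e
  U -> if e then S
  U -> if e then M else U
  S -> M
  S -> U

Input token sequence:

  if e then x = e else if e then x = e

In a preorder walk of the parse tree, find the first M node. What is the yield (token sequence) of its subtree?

x = e

[S [U if e then [M x = e] else [U if e then [S [M x = e]]]]]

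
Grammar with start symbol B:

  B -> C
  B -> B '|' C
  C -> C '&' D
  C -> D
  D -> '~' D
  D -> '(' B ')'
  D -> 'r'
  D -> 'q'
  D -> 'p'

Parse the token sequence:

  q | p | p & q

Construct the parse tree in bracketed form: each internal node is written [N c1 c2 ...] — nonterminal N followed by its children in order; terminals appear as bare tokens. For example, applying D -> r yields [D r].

B
B | C
B | C | C
C | C | C
D | C | C
q | C | C
q | D | C
q | p | C
q | p | C & D
q | p | D & D
q | p | p & D
q | p | p & q

[B [B [B [C [D q]]] | [C [D p]]] | [C [C [D p]] & [D q]]]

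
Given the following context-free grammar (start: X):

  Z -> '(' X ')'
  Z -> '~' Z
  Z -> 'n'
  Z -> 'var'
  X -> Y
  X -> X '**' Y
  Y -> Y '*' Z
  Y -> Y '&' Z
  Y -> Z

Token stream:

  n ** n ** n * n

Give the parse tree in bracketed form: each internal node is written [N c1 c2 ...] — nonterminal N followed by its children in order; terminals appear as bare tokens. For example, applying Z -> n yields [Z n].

X
X ** Y
X ** Y ** Y
Y ** Y ** Y
Z ** Y ** Y
n ** Y ** Y
n ** Z ** Y
n ** n ** Y
n ** n ** Y * Z
n ** n ** Z * Z
n ** n ** n * Z
n ** n ** n * n

[X [X [X [Y [Z n]]] ** [Y [Z n]]] ** [Y [Y [Z n]] * [Z n]]]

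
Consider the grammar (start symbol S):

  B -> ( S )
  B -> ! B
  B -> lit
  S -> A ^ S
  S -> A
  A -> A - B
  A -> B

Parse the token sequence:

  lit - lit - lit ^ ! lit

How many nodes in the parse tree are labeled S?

[S [A [A [A [B lit]] - [B lit]] - [B lit]] ^ [S [A [B ! [B lit]]]]]

2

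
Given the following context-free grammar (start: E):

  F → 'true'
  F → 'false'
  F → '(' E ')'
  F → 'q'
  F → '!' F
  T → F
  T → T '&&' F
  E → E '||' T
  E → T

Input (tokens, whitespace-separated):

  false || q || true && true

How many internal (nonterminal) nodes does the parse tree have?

11

[E [E [E [T [F false]]] || [T [F q]]] || [T [T [F true]] && [F true]]]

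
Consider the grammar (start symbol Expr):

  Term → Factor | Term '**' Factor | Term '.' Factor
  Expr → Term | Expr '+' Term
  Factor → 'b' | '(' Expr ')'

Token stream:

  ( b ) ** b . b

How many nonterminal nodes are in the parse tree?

10

[Expr [Term [Term [Term [Factor ( [Expr [Term [Factor b]]] )]] ** [Factor b]] . [Factor b]]]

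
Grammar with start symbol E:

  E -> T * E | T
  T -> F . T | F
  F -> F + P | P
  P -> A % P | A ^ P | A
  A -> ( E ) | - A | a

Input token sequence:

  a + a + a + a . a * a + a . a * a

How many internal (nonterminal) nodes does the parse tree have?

35

[E [T [F [F [F [F [P [A a]]] + [P [A a]]] + [P [A a]]] + [P [A a]]] . [T [F [P [A a]]]]] * [E [T [F [F [P [A a]]] + [P [A a]]] . [T [F [P [A a]]]]] * [E [T [F [P [A a]]]]]]]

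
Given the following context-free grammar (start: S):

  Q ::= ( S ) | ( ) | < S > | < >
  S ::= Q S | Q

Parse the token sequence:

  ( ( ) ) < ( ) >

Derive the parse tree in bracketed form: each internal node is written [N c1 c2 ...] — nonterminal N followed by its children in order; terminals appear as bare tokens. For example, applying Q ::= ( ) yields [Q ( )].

[S [Q ( [S [Q ( )]] )] [S [Q < [S [Q ( )]] >]]]

S
Q S
( S ) S
( Q ) S
( ( ) ) S
( ( ) ) Q
( ( ) ) < S >
( ( ) ) < Q >
( ( ) ) < ( ) >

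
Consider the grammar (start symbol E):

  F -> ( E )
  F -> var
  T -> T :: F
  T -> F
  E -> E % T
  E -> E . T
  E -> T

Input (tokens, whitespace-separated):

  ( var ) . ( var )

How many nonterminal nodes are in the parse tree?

[E [E [T [F ( [E [T [F var]]] )]]] . [T [F ( [E [T [F var]]] )]]]

12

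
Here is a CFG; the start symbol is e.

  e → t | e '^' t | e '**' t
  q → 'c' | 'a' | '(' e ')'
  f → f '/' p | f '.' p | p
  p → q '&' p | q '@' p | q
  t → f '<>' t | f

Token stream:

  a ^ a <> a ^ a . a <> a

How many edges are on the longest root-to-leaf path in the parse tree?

[e [e [e [t [f [p [q a]]]]] ^ [t [f [p [q a]]] <> [t [f [p [q a]]]]]] ^ [t [f [f [p [q a]]] . [p [q a]]] <> [t [f [p [q a]]]]]]

7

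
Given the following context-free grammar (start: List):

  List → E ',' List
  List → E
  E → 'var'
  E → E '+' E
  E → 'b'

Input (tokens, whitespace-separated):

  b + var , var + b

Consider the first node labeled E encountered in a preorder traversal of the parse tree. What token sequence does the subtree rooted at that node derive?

b + var

[List [E [E b] + [E var]] , [List [E [E var] + [E b]]]]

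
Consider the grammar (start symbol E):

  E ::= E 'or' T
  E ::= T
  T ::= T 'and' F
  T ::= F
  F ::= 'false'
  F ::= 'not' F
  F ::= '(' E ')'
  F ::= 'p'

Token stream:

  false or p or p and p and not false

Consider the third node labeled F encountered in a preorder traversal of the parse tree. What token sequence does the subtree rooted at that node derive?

[E [E [E [T [F false]]] or [T [F p]]] or [T [T [T [F p]] and [F p]] and [F not [F false]]]]

p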